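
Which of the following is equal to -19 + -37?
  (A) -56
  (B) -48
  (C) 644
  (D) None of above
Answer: A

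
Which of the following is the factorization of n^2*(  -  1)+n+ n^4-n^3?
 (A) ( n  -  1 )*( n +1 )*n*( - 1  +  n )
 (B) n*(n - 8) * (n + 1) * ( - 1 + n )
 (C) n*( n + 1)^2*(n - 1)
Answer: A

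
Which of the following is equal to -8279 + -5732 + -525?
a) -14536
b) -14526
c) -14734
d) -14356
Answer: a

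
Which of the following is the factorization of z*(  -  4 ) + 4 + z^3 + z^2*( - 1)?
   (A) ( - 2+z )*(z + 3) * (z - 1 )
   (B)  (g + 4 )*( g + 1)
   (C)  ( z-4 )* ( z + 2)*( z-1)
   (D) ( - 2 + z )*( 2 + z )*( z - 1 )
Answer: D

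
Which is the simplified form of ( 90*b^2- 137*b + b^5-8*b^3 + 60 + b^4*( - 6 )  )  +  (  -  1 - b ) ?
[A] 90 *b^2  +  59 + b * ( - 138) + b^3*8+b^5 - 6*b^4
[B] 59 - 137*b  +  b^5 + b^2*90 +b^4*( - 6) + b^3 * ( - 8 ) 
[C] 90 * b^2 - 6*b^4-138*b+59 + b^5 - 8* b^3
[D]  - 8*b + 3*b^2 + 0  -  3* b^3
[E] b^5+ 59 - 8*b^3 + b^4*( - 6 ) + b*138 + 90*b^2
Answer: C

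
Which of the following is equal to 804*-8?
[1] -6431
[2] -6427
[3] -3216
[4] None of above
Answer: 4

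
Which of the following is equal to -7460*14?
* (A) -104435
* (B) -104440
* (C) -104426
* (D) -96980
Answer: B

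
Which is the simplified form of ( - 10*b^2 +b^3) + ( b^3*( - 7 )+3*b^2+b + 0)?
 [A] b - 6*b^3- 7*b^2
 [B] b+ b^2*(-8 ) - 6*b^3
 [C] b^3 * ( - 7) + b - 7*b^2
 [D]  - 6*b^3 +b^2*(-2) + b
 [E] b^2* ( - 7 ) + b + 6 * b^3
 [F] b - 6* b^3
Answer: A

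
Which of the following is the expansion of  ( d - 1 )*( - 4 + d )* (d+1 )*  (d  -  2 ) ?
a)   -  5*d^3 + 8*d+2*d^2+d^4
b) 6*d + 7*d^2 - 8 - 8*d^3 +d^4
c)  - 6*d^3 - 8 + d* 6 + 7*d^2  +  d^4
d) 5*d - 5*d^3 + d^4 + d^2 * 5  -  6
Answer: c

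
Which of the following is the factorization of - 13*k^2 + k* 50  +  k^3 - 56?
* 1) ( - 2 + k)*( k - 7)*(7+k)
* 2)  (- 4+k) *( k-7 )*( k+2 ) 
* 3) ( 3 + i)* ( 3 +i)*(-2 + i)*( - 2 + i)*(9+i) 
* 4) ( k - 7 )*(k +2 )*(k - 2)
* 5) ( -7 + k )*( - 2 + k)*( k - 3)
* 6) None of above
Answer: 6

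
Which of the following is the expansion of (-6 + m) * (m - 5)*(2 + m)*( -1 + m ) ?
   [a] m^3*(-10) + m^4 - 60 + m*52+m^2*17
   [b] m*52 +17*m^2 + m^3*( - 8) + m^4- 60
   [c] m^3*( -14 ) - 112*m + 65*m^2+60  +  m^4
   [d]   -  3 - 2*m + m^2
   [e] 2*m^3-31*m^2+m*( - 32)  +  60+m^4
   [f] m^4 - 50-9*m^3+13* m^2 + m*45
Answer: a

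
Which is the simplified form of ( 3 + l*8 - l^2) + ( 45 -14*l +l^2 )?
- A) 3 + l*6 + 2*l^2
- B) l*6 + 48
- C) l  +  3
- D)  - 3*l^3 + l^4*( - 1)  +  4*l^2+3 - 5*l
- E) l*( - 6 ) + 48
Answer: E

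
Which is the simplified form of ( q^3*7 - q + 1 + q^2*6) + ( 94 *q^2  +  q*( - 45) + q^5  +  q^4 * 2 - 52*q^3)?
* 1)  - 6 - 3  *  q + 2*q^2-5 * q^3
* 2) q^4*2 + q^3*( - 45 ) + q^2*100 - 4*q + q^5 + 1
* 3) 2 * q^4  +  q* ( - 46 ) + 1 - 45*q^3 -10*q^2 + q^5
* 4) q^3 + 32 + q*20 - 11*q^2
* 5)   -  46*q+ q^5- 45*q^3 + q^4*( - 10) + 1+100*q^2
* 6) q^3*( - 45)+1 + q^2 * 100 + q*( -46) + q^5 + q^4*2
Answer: 6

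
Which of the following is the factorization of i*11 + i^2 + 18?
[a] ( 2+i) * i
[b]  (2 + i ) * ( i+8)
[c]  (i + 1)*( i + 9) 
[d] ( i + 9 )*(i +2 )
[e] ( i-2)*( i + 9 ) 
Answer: d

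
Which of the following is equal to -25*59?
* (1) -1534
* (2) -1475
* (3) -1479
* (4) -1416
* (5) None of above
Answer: 2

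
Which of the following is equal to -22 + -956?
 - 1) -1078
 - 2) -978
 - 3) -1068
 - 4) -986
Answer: 2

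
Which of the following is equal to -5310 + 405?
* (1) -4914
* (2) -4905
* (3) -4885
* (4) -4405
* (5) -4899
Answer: 2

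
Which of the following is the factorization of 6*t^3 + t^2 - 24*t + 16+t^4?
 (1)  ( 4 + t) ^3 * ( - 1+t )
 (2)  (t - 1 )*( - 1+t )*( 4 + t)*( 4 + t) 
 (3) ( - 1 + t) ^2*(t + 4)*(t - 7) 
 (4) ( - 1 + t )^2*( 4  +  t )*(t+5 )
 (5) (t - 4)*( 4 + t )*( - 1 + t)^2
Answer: 2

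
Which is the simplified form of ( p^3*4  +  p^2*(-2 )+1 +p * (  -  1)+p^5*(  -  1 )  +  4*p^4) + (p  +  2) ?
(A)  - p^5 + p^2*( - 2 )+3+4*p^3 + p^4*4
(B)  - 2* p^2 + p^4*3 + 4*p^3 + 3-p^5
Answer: A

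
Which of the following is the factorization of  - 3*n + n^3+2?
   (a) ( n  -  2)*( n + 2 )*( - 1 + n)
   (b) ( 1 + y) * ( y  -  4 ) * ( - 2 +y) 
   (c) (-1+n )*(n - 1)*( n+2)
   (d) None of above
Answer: c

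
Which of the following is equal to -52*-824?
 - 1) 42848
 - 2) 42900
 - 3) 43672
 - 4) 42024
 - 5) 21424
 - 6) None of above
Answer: 1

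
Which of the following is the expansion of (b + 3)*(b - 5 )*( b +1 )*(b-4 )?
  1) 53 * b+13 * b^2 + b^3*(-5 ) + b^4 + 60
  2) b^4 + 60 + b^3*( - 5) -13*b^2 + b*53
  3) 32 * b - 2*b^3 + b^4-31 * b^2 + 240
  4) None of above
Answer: 2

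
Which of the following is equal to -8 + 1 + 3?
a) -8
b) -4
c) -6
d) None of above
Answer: b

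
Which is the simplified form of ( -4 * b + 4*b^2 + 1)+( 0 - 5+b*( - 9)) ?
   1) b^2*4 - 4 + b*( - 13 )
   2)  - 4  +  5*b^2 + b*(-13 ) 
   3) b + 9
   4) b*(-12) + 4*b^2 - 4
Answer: 1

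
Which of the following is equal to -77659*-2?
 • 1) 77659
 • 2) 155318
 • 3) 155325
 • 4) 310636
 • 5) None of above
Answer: 2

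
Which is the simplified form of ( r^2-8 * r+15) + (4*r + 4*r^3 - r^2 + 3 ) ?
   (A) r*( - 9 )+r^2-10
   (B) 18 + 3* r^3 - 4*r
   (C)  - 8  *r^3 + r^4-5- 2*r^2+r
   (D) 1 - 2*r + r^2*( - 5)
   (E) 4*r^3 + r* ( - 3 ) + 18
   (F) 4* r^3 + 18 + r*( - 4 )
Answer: F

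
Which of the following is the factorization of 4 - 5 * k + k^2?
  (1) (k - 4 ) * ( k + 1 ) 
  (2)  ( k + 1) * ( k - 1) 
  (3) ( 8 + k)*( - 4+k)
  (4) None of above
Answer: 4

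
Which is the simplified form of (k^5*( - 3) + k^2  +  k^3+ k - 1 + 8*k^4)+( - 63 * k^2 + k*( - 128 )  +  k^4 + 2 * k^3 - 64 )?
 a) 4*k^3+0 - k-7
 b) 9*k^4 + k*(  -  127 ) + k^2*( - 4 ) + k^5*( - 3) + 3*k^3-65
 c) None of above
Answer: c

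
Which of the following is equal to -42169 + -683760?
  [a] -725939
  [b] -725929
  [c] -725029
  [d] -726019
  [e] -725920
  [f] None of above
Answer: b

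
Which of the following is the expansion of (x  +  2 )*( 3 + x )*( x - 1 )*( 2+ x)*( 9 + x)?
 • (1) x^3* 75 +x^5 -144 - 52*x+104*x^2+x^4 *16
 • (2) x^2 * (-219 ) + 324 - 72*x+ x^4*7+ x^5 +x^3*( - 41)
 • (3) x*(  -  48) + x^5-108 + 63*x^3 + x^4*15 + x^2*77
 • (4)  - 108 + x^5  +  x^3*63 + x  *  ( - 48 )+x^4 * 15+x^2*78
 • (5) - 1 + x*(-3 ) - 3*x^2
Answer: 3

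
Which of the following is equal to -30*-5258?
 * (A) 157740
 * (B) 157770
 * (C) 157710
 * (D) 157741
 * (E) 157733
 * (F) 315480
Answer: A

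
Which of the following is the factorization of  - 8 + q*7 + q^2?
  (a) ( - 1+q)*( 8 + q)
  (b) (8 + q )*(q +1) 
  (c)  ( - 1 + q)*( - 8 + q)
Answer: a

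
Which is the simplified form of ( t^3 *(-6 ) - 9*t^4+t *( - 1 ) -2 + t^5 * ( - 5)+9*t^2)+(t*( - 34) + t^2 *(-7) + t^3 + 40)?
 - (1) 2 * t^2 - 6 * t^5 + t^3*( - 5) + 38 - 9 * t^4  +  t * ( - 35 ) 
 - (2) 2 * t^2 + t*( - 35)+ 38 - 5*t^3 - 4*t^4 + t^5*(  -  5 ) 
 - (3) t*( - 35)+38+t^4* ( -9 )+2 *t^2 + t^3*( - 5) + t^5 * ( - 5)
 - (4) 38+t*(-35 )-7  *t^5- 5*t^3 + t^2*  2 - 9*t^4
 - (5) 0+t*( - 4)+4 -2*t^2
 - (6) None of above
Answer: 3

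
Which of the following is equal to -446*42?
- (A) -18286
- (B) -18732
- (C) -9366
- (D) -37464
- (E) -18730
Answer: B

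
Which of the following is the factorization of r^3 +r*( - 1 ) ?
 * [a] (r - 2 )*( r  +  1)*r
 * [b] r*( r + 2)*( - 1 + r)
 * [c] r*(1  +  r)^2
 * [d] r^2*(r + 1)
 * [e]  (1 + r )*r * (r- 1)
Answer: e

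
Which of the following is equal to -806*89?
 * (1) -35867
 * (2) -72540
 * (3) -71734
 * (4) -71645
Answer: 3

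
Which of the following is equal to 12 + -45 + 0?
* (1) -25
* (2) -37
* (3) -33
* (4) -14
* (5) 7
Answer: 3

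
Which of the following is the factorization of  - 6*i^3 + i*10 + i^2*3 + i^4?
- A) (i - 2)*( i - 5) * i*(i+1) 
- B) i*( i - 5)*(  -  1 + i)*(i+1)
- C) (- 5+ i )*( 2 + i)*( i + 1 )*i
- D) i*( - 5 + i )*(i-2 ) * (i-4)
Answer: A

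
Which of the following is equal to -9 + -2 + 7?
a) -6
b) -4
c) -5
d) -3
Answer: b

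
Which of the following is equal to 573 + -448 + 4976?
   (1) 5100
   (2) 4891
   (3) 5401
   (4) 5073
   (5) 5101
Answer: 5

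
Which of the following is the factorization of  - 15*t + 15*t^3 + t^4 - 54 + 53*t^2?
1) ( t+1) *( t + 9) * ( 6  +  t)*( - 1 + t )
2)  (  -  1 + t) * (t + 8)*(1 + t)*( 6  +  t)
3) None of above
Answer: 1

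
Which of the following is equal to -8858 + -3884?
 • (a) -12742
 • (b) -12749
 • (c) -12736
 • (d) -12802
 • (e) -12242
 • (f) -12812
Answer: a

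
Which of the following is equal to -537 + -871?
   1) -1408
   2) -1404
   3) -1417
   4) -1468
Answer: 1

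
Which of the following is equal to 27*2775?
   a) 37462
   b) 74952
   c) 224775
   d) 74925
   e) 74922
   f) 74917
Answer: d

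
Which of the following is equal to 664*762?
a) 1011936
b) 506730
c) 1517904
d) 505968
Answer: d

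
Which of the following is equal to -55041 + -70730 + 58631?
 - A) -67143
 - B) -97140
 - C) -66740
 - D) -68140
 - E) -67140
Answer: E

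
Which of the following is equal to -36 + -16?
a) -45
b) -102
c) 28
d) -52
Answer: d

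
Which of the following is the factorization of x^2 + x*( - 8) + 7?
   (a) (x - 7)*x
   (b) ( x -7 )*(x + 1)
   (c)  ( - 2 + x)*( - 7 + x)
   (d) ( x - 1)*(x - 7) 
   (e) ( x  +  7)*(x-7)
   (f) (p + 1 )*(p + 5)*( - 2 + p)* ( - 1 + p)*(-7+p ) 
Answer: d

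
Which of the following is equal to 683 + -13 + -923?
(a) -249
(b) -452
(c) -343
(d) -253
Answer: d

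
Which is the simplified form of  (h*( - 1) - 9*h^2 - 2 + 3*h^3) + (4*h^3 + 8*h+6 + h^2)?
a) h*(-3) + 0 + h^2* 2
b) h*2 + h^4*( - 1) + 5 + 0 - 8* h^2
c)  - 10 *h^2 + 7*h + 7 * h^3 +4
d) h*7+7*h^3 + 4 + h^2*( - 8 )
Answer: d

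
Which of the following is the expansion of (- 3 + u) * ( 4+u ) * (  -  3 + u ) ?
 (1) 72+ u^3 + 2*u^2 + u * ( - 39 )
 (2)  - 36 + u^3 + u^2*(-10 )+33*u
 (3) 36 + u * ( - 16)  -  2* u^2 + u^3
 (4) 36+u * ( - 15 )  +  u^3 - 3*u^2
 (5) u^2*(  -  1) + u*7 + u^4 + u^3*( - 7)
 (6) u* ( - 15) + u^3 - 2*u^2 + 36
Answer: 6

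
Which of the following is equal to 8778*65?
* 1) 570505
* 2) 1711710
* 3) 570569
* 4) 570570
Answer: 4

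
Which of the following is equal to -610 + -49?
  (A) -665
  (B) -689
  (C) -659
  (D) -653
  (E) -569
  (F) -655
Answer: C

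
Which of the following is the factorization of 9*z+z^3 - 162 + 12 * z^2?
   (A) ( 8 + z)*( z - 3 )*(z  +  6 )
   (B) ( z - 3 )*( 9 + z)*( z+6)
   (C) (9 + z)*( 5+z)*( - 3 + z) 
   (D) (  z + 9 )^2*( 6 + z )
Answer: B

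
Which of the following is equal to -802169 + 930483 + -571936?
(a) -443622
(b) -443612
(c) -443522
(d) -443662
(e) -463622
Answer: a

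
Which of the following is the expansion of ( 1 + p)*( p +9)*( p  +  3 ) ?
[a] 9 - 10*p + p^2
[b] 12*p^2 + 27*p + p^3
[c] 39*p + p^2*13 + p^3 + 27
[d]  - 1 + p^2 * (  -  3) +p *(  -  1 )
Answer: c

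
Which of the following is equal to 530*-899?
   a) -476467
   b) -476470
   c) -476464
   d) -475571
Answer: b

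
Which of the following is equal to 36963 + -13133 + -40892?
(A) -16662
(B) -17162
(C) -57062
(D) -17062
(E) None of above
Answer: D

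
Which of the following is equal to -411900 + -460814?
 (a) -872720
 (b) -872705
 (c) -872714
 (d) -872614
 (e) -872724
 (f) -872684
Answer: c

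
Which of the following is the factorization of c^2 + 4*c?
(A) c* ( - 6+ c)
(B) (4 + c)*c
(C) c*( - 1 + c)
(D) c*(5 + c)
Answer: B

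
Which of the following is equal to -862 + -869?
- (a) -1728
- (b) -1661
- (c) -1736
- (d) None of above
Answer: d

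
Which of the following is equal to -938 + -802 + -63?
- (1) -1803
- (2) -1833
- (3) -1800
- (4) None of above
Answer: 1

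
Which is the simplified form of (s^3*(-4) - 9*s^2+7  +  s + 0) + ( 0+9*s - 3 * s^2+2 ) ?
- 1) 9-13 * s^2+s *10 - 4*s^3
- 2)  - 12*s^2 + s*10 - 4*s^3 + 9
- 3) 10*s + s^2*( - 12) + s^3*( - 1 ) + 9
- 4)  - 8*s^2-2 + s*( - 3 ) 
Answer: 2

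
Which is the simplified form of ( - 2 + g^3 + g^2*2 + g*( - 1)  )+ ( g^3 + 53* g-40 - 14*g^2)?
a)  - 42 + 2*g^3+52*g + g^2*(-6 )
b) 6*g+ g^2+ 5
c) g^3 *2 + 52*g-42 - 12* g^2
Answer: c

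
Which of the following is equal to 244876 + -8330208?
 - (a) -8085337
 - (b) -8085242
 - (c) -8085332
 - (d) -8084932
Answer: c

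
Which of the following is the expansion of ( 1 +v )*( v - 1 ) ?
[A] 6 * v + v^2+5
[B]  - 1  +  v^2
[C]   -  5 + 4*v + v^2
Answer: B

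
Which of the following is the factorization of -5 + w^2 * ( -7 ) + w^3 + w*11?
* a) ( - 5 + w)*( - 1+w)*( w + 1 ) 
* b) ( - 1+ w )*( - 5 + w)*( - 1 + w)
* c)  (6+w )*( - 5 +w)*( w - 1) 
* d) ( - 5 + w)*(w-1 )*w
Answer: b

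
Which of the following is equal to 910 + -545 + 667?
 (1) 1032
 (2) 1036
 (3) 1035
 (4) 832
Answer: 1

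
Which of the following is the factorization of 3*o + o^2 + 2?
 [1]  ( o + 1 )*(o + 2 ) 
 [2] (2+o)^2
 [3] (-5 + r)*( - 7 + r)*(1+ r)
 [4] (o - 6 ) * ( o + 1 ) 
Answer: 1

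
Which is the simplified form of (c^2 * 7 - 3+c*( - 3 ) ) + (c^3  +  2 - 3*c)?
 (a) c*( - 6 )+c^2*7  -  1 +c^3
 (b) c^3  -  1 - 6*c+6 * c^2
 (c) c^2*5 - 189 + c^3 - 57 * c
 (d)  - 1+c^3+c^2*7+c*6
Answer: a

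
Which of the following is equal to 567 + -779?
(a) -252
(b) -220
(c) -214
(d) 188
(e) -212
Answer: e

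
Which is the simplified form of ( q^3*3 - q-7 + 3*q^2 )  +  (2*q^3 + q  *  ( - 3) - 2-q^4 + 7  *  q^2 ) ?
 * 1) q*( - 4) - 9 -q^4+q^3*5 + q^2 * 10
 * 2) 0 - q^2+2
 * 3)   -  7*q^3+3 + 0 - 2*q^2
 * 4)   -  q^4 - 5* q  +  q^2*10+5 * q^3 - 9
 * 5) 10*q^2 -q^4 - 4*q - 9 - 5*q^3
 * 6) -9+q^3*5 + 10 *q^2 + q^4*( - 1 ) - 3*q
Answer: 1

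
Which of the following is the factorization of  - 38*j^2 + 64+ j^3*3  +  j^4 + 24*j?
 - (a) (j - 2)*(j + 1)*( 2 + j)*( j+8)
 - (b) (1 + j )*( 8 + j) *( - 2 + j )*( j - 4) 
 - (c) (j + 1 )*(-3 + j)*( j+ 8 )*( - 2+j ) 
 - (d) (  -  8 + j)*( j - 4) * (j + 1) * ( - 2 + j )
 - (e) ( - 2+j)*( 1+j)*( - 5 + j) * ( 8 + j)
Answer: b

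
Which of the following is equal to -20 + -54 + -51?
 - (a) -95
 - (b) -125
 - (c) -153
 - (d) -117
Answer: b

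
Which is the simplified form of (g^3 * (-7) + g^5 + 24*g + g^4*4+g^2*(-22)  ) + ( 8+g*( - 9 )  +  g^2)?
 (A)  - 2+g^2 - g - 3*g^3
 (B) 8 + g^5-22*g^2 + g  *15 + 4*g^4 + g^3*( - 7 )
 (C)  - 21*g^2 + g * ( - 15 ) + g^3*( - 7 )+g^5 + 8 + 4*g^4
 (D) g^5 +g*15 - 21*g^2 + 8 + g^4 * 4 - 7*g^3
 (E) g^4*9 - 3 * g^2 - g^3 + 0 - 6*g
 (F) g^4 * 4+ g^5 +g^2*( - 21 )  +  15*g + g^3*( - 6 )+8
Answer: D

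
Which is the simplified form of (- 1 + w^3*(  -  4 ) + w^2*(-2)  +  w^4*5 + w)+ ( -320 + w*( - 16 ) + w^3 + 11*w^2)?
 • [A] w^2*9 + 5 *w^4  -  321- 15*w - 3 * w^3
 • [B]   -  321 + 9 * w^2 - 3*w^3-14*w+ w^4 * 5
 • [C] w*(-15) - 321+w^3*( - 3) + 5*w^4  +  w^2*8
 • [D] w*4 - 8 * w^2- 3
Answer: A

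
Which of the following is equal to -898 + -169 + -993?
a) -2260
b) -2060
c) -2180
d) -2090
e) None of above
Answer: b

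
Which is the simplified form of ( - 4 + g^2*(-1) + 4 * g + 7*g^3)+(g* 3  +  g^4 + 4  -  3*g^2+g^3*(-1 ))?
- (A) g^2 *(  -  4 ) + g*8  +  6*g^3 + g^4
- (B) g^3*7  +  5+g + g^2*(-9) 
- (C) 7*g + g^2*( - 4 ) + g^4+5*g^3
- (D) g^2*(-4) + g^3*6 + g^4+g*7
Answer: D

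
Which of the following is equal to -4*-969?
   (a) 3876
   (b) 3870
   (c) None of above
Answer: a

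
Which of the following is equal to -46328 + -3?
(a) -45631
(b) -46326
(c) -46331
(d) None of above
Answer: c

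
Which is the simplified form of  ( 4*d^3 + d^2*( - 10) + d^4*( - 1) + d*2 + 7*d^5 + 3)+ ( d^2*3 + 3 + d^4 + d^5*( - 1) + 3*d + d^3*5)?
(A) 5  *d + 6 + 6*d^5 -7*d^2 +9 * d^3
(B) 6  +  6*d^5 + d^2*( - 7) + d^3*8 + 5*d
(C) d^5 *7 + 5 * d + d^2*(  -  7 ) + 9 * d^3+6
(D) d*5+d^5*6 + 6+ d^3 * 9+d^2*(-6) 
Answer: A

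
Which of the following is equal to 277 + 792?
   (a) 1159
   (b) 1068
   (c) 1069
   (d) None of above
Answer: c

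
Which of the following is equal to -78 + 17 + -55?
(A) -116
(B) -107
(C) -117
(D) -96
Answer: A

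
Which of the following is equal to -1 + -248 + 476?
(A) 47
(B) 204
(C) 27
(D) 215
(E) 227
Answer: E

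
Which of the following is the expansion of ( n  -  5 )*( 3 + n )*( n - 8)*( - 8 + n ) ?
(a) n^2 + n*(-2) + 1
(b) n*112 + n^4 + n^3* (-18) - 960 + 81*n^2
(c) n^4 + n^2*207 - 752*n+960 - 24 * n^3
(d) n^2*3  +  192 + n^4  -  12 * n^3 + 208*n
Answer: b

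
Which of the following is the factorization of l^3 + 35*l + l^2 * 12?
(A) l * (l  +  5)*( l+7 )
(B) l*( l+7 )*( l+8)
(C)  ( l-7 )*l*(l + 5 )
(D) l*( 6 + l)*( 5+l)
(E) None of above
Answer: A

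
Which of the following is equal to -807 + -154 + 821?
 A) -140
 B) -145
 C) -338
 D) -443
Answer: A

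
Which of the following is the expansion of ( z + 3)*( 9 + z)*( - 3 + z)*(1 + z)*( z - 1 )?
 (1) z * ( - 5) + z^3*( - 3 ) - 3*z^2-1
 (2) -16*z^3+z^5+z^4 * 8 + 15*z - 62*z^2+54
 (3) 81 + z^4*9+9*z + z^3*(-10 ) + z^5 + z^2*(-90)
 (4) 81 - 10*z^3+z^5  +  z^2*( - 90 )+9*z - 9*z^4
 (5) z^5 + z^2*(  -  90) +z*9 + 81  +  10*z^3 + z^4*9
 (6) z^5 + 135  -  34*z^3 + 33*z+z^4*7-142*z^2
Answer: 3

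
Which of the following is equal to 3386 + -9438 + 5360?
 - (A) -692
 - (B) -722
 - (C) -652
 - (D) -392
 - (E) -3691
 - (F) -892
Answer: A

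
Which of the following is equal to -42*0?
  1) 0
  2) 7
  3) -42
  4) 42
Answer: 1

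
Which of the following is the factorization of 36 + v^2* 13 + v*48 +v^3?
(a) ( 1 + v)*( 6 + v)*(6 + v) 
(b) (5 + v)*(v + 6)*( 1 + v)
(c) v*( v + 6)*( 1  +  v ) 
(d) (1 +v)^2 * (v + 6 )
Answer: a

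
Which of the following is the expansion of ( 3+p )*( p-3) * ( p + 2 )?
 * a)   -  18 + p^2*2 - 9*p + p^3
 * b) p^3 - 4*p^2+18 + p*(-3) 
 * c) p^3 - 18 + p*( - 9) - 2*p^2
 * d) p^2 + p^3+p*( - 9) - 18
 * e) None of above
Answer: a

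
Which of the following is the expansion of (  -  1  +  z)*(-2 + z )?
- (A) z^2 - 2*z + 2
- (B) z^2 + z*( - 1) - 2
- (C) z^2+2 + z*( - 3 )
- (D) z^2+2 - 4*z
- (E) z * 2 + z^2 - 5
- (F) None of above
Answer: C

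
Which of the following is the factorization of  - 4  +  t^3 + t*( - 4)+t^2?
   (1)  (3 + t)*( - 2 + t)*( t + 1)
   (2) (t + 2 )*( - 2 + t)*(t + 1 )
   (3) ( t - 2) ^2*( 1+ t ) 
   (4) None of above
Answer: 2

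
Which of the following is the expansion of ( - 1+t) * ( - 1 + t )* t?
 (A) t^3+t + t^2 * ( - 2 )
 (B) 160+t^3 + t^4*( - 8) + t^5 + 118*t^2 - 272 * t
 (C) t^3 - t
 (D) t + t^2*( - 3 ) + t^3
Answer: A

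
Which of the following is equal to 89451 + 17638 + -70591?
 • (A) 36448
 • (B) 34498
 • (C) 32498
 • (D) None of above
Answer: D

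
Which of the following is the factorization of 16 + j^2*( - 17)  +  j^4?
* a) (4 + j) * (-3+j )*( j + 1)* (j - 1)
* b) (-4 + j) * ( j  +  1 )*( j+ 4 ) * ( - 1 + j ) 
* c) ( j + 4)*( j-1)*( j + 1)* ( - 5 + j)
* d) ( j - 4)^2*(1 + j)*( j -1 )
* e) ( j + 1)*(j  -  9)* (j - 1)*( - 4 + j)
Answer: b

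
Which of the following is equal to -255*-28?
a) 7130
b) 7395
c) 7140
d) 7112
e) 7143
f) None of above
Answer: c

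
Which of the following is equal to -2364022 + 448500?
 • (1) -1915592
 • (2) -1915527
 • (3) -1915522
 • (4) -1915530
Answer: 3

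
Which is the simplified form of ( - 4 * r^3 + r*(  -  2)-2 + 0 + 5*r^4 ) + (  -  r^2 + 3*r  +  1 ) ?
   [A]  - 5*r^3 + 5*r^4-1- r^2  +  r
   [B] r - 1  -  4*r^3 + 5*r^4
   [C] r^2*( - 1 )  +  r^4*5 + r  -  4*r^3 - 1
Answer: C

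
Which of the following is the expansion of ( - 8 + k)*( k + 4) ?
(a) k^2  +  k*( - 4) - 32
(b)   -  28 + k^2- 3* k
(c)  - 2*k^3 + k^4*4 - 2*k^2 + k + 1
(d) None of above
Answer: a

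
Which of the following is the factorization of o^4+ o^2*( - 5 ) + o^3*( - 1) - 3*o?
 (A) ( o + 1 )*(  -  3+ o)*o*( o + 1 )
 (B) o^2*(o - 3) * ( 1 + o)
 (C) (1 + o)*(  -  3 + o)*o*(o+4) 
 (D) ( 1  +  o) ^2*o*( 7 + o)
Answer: A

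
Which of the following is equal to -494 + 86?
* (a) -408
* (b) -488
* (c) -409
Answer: a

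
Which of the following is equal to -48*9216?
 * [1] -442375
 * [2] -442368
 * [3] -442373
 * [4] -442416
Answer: 2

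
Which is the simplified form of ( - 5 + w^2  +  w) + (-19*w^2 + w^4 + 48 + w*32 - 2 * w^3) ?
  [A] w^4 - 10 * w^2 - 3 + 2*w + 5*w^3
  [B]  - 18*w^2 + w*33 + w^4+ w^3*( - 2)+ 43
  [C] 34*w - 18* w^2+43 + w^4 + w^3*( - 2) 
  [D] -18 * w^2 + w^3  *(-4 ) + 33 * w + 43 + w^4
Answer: B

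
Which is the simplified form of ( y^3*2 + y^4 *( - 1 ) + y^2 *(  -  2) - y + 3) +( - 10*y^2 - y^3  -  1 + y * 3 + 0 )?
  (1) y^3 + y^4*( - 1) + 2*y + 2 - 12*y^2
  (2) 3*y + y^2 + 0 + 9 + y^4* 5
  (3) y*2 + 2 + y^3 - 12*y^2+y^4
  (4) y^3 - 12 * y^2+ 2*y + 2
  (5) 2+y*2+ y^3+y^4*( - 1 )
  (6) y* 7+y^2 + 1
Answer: 1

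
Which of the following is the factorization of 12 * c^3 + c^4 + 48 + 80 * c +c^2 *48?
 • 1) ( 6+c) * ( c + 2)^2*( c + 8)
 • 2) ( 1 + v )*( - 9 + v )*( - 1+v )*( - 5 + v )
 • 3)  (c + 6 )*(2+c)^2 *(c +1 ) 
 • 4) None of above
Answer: 4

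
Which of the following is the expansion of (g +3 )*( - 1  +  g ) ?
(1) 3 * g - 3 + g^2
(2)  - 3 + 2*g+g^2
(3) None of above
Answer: 2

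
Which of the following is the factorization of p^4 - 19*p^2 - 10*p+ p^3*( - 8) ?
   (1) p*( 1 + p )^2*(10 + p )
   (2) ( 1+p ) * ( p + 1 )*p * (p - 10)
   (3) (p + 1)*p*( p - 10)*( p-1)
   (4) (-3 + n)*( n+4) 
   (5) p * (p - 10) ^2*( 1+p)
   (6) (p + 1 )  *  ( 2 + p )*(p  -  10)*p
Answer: 2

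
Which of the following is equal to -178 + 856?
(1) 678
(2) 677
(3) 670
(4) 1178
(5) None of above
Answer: 1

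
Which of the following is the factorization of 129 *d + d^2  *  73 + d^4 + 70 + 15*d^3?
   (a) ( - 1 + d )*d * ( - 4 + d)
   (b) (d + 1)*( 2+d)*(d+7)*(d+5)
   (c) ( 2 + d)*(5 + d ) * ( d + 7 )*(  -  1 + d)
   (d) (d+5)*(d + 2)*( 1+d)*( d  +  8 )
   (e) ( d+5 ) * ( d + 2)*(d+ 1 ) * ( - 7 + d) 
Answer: b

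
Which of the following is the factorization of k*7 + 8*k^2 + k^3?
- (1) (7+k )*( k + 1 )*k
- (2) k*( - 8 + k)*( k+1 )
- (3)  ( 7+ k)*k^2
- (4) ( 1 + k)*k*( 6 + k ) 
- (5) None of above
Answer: 1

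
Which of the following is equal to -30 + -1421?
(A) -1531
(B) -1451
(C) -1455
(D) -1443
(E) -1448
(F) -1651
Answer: B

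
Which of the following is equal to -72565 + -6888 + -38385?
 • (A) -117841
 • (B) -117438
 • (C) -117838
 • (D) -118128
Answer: C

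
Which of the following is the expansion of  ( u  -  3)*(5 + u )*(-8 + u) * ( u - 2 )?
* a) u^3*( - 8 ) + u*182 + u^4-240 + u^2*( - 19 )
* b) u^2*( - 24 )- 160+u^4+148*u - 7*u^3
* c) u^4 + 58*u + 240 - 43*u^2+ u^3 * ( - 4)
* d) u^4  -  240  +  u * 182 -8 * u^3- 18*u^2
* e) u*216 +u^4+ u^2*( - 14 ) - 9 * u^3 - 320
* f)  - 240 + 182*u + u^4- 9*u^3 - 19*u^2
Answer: a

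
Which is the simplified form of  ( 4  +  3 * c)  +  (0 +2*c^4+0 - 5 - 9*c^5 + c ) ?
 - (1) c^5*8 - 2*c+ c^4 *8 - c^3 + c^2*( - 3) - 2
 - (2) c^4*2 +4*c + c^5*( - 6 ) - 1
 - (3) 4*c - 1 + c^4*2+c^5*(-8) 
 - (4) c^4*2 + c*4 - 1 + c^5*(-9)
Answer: 4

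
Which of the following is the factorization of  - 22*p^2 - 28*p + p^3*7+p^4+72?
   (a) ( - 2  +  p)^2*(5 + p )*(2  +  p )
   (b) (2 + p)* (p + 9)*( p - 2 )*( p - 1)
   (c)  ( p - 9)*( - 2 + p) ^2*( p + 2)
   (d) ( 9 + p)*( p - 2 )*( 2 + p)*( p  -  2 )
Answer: d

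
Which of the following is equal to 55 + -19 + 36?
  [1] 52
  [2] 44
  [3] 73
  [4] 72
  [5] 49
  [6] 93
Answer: 4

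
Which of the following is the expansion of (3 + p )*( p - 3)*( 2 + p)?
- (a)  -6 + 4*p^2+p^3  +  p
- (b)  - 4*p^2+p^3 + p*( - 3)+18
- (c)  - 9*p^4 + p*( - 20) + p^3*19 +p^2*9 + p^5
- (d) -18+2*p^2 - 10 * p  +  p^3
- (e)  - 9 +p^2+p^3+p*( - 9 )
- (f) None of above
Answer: f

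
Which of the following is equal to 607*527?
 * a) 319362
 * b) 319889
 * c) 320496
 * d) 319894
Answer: b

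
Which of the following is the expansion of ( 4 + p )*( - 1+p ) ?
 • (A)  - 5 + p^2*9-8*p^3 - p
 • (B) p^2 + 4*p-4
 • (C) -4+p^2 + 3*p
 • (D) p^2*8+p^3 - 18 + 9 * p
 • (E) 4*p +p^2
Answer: C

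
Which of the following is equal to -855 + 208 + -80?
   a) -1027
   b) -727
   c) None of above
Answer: b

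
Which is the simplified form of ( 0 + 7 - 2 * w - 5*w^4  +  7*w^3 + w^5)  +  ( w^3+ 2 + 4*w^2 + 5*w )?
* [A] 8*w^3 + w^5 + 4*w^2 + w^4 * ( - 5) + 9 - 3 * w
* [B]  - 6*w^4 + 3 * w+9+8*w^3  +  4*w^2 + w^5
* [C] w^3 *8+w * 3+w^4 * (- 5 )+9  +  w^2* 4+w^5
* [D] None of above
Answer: C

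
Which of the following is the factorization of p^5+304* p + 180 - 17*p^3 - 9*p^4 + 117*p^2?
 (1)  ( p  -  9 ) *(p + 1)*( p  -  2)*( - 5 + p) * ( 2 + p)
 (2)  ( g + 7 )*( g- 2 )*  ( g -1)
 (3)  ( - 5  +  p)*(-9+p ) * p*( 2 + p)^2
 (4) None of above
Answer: 4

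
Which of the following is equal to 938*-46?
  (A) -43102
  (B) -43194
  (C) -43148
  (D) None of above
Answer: C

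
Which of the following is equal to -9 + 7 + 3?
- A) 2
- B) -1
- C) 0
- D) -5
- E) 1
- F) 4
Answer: E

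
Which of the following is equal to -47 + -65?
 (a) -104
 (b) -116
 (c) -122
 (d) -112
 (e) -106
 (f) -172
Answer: d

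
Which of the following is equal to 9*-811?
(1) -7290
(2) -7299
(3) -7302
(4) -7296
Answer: 2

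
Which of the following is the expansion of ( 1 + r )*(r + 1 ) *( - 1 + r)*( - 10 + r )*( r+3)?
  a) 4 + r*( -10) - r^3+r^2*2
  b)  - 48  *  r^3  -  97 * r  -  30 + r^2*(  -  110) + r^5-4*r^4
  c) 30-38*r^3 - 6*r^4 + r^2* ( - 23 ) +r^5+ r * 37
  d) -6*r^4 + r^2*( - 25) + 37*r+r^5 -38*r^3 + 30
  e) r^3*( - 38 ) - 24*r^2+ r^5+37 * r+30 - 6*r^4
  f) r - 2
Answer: e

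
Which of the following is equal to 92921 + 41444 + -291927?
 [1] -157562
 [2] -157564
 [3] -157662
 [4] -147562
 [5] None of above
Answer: 1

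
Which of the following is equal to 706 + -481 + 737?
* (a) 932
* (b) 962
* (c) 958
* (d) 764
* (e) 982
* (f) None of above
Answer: b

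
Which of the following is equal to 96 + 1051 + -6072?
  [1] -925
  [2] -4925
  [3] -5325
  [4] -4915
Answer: 2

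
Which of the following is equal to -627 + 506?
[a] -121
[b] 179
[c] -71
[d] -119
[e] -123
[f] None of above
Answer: a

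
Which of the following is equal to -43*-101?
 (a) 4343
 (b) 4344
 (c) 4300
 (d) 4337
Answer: a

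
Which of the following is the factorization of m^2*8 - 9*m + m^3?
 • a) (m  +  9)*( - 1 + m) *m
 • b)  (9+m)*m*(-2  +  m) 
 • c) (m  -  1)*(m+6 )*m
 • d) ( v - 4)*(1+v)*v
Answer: a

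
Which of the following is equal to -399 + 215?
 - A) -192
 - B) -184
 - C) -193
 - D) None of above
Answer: B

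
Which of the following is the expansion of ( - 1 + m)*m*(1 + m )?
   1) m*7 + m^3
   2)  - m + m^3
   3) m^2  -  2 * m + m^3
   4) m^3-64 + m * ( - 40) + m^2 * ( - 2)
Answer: 2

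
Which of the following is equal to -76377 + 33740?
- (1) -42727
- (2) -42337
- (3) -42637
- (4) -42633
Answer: 3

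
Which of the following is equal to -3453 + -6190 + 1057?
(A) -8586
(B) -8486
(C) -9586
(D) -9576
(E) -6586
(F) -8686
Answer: A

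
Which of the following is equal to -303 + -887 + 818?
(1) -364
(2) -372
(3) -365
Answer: 2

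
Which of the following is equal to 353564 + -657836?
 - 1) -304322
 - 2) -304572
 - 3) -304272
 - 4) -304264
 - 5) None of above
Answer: 3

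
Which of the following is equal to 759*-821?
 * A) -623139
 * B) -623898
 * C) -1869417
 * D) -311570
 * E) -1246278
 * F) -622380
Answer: A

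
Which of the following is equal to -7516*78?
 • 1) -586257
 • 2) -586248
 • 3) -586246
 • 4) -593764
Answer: 2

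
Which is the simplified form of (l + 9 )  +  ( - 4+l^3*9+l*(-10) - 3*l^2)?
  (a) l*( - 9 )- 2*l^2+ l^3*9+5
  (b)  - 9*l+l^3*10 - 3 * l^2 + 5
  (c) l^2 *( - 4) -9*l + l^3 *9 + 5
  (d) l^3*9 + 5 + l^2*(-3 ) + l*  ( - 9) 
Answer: d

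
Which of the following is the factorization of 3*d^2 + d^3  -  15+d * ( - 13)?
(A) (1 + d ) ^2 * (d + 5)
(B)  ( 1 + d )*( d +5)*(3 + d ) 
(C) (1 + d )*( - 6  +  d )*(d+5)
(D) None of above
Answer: D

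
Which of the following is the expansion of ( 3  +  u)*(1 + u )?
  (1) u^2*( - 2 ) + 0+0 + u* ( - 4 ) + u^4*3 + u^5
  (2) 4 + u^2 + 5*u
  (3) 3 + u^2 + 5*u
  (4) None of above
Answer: 4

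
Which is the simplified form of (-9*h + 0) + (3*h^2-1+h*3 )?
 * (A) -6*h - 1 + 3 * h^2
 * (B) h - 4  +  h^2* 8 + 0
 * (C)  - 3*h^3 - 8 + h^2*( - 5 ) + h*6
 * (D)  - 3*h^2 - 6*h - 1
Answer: A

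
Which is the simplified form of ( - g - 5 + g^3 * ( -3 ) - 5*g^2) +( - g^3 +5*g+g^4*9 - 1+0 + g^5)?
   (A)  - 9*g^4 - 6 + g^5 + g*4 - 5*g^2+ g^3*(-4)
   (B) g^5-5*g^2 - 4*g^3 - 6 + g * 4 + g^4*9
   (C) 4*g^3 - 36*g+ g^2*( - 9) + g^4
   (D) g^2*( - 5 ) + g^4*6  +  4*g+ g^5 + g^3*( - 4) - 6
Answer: B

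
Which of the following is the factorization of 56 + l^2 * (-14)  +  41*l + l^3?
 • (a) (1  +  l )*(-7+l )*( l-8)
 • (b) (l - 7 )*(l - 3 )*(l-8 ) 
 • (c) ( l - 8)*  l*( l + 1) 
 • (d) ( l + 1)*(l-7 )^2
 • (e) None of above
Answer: a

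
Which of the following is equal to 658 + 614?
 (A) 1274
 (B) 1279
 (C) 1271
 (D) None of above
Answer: D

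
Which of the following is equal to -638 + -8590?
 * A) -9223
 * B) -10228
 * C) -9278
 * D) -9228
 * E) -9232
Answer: D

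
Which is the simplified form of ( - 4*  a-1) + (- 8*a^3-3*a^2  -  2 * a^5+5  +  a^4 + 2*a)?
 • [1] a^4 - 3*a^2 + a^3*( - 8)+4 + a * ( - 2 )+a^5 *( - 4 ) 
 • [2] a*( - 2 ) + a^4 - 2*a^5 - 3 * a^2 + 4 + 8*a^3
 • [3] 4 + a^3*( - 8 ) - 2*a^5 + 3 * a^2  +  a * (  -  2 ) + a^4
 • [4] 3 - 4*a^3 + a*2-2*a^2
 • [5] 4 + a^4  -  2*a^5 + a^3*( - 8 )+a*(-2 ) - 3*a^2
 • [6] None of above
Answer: 5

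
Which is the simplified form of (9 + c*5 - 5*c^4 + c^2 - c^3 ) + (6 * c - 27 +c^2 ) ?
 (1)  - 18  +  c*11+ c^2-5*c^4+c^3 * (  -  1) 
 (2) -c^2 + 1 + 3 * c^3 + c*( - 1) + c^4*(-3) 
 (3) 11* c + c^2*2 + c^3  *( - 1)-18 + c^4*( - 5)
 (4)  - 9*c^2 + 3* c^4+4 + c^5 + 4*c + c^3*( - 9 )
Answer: 3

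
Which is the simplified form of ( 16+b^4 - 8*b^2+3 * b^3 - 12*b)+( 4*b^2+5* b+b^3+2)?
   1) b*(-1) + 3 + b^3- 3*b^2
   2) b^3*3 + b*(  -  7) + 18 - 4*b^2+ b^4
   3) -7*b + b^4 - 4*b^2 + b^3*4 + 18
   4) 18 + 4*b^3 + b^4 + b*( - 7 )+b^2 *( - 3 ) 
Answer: 3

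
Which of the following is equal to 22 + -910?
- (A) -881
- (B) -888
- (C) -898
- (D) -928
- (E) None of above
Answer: B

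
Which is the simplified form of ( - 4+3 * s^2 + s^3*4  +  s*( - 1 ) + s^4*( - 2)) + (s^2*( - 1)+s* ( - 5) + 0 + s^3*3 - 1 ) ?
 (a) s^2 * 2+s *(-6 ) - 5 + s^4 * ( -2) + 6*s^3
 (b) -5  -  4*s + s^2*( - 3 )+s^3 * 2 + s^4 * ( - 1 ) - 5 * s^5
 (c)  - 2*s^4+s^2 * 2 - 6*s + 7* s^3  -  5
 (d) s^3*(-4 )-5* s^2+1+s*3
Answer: c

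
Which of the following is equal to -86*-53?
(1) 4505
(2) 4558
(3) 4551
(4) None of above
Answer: 2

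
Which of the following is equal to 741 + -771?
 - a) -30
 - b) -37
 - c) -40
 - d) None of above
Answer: a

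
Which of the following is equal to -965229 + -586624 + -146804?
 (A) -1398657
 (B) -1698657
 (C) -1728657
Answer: B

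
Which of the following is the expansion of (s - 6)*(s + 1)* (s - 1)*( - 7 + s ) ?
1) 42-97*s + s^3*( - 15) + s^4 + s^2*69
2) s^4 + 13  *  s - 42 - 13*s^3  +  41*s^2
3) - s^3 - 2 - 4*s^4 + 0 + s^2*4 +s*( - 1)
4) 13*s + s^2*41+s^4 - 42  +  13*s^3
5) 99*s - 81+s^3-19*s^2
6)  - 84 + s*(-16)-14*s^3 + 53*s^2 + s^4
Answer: 2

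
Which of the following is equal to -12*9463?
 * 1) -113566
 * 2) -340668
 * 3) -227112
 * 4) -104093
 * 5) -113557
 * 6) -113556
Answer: 6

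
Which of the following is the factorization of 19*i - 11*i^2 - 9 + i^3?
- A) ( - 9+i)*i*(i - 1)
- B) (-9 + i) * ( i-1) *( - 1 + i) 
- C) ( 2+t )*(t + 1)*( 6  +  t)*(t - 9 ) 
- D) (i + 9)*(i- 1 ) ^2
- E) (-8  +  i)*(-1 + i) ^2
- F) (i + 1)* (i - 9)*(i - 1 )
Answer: B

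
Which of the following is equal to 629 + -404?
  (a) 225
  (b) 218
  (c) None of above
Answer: a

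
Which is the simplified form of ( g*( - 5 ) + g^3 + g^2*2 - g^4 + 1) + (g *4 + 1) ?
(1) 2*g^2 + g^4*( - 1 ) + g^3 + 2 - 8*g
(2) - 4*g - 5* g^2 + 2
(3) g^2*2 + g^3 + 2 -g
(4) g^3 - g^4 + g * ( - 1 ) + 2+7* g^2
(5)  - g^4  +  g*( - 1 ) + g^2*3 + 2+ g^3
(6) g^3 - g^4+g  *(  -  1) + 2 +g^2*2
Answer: 6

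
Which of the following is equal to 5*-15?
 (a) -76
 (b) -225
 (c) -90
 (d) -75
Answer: d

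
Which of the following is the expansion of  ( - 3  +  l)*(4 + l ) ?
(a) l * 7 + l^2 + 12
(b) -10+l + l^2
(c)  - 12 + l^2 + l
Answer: c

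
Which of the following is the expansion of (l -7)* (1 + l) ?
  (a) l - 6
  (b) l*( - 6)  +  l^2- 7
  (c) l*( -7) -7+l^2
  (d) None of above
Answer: b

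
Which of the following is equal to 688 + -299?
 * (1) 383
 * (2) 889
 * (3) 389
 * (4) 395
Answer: 3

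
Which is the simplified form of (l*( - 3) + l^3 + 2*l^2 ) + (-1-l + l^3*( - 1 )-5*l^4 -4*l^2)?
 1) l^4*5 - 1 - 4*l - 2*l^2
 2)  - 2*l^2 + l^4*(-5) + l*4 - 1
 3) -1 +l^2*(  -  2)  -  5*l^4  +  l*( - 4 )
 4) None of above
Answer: 3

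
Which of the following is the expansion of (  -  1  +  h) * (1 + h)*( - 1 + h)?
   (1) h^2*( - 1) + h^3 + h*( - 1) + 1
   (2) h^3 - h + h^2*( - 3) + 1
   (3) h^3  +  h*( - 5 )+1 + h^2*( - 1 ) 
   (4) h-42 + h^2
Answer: 1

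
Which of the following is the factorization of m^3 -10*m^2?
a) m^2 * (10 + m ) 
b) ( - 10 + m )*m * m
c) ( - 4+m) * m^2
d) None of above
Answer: b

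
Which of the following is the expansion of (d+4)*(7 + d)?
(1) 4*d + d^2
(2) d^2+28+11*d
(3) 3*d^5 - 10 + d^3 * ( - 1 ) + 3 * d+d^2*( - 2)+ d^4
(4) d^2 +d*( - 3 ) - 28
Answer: 2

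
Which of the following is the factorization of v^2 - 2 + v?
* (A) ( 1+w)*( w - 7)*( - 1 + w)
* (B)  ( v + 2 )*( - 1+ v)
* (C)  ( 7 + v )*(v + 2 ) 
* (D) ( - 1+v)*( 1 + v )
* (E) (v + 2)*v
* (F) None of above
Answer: B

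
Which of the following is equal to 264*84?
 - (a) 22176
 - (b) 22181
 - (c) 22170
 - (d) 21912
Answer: a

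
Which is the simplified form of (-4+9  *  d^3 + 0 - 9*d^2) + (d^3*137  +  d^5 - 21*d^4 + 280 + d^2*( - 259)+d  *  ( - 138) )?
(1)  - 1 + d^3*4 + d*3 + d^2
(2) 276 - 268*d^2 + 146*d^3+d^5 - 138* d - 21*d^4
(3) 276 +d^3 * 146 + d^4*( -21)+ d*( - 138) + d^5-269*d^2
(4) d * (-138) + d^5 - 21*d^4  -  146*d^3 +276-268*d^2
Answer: 2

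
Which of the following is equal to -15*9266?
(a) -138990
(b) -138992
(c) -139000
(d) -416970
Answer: a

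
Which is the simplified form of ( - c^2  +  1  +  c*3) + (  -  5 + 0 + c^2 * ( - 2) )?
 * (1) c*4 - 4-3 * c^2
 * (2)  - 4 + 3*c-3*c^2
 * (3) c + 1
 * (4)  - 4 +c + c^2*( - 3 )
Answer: 2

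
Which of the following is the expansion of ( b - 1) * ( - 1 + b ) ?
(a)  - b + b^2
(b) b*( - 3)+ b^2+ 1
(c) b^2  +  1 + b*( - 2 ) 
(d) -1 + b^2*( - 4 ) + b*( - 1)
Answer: c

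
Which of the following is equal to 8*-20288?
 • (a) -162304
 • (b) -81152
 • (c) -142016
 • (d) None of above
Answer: a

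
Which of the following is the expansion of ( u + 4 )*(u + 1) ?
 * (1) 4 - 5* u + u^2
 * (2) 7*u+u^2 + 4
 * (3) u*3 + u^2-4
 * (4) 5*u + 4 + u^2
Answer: 4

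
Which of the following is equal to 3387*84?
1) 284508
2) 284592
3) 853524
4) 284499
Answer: 1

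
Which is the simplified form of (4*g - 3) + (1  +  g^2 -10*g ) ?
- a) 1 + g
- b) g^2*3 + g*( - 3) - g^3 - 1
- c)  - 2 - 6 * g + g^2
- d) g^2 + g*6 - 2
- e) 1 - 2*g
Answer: c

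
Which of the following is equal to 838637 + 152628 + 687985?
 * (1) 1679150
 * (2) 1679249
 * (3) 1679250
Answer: 3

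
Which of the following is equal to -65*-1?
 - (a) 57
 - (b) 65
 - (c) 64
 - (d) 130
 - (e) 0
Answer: b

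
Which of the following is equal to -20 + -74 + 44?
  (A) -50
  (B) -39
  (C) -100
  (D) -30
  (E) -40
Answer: A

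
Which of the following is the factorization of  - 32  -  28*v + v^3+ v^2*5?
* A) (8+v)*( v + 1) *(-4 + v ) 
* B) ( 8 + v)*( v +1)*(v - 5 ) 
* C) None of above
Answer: A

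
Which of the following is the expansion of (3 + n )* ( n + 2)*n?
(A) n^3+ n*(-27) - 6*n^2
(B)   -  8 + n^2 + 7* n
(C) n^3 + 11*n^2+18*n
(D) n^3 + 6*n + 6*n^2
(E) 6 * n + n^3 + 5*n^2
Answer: E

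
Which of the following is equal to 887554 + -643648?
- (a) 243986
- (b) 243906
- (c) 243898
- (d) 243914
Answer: b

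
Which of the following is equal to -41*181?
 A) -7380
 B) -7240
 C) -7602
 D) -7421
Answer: D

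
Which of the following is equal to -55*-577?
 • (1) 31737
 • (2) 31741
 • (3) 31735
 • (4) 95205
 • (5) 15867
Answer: 3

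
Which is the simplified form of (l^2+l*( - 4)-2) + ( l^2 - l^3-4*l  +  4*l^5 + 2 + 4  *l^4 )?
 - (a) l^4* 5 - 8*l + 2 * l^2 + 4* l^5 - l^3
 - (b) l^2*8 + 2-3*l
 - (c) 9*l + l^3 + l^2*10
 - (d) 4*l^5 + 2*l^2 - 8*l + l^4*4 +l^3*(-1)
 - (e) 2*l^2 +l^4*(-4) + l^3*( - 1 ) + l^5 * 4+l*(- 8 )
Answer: d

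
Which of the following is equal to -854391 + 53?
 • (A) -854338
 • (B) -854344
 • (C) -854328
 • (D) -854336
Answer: A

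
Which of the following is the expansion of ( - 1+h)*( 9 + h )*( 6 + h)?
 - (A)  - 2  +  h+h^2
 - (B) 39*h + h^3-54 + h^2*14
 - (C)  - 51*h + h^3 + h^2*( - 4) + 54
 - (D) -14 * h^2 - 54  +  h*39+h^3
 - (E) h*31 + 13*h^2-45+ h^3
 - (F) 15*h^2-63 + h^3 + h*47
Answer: B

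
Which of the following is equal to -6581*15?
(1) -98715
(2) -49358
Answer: 1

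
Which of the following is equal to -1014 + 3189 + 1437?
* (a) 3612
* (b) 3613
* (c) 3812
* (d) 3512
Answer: a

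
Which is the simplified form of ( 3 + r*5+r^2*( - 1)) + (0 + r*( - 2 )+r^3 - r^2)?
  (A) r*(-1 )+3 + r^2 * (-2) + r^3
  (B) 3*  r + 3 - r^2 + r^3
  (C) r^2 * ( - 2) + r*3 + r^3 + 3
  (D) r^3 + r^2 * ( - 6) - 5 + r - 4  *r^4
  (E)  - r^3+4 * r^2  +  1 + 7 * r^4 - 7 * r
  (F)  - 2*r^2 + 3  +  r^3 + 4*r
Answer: C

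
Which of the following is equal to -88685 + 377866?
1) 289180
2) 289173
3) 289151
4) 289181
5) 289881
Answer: 4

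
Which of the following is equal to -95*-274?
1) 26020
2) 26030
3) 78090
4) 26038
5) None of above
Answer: 2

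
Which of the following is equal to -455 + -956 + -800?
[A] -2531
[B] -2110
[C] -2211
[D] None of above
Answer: C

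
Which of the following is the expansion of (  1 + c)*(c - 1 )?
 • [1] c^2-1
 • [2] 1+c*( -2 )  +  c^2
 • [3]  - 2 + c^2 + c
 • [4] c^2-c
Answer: 1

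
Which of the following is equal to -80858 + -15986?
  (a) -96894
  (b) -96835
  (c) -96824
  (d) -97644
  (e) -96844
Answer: e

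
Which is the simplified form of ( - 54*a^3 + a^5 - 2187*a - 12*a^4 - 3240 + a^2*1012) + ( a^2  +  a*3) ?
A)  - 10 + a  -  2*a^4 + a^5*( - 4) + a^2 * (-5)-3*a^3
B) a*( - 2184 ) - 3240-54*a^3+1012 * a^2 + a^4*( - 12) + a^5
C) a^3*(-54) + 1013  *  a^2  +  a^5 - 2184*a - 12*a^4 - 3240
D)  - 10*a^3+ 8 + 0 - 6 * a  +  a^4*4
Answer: C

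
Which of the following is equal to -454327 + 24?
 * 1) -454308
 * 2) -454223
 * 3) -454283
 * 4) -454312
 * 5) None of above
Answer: 5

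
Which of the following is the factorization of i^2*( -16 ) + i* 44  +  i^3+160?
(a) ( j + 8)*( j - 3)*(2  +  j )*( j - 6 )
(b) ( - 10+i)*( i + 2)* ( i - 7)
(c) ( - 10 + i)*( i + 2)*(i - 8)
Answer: c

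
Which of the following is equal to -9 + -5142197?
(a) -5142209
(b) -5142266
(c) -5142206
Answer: c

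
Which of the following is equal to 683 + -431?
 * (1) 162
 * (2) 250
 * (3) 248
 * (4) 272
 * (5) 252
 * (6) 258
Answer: 5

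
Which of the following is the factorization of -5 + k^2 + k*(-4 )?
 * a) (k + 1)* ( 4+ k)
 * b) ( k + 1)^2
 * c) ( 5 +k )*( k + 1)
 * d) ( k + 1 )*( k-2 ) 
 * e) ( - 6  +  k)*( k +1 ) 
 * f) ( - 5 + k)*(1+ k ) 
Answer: f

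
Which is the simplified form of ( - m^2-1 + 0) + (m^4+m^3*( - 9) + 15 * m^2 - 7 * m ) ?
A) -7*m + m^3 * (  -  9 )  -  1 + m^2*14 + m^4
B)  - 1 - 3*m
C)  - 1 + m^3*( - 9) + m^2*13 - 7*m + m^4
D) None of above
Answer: A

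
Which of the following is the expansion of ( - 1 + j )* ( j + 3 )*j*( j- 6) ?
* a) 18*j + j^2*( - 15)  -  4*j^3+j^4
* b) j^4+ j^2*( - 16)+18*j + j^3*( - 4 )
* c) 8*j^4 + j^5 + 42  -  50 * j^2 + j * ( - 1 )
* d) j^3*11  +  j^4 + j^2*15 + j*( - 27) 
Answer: a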